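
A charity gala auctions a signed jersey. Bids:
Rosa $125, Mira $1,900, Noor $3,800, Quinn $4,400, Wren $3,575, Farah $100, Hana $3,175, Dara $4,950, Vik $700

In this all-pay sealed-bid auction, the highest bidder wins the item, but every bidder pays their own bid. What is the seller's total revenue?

Total revenue: $22,725

Sorting bids: 4,950 (Dara) > 4,400 (Quinn) > 3,800 (Noor) > 3,575 (Wren) > 3,175 (Hana) > 1,900 (Mira) > …
Dara wins with the top bid; all bids are sunk regardless.
Every bidder forfeits their bid regardless of winning.
Revenue = 125 + 1,900 + 3,800 + 4,400 + 3,575 + 100 + 3,175 + 4,950 + 700 = $22,725.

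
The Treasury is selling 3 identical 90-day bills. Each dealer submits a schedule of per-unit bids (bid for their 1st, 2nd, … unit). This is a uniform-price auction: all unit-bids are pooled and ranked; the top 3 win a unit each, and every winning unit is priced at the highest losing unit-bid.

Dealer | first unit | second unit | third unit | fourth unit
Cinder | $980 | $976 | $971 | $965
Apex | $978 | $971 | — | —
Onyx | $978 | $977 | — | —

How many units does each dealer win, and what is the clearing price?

Merging the schedules and taking the best 3: 980 (Cinder-1), 978 (Apex-1), 978 (Onyx-1)
First bid not allocated: $977.
Allocation: Apex 1, Cinder 1, Onyx 1.

Apex 1, Cinder 1, Onyx 1; clearing price $977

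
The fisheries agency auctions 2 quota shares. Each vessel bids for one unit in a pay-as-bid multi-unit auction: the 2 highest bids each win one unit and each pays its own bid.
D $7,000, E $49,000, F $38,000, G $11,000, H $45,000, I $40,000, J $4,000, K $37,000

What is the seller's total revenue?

Bids ranked high→low: 49,000 (E), 45,000 (H), 40,000 (I), 38,000 (F), …
Winners (2 units): E, H.
Total revenue = 49,000 + 45,000 = $94,000.

Total revenue: $94,000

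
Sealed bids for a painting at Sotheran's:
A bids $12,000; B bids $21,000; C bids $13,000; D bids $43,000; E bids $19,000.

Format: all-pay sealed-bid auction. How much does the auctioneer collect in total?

Bids ranked: 43,000 (D) > 21,000 (B) > 19,000 (E) > 13,000 (C) > 12,000 (A)
D wins with the top bid; all bids are sunk regardless.
Every bidder forfeits their bid regardless of winning.
Revenue = 12,000 + 21,000 + 13,000 + 43,000 + 19,000 = $108,000.

Total revenue: $108,000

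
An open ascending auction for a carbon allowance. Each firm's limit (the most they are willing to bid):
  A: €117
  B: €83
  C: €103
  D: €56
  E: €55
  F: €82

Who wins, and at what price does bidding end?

A wins at €103

Ascending (English) auction: the price rises until one bidder remains; the winner pays the price at which the last rival dropped out.
Sorting limits: 117 (A) > 103 (C) > 83 (B) > 82 (F) > 56 (D) > 55 (E)
Bidding ends when C exits at €103; A takes it.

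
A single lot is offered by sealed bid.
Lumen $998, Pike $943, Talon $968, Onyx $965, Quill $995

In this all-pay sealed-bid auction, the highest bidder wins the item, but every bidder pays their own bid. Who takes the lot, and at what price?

Lumen pays $998

Bids in order: 998 (Lumen) > 995 (Quill) > 968 (Talon) > 965 (Onyx) > 943 (Pike)
Lumen wins with the top bid; all bids are sunk regardless.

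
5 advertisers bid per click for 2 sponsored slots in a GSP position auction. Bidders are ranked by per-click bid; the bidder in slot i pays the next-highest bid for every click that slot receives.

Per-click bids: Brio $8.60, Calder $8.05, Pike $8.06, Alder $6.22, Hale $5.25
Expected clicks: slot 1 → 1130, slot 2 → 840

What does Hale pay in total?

Hale pays $0.00

Ranked by bid: $8.60 (Brio) > $8.06 (Pike) > $8.05 (Calder) > …
Hale ranks below slot 2 → no slot, pays nothing.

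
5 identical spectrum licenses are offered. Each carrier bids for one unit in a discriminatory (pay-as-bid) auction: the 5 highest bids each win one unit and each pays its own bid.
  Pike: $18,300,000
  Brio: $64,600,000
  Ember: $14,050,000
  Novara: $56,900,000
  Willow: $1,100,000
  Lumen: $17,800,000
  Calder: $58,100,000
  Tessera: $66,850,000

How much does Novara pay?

Ordering the bids: 66,850,000 (Tessera), 64,600,000 (Brio), 58,100,000 (Calder), 56,900,000 (Novara), 18,300,000 (Pike), 17,800,000 (Lumen), 14,050,000 (Ember), …
Winners (5 units): Tessera, Brio, Calder, Novara, Pike.
Novara wins → own bid $56,900,000.

Novara pays $56,900,000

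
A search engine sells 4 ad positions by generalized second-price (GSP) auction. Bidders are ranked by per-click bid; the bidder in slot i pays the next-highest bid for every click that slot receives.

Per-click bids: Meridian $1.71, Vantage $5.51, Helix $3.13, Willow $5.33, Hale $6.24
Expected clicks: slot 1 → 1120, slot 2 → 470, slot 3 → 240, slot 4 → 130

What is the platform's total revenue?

Sorting advertisers: $6.24 (Hale) > $5.51 (Vantage) > $5.33 (Willow) > $3.13 (Helix) > $1.71 (Meridian)
Slot 1: Hale pays $5.51 × 1120 = $6171.20
Slot 2: Vantage pays $5.33 × 470 = $2505.10
Slot 3: Willow pays $3.13 × 240 = $751.20
Slot 4: Helix pays $1.71 × 130 = $222.30
Total = $9649.80

Total revenue: $9649.80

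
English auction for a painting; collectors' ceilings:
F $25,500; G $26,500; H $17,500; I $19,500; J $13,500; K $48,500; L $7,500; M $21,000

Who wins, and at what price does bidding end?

K wins at $26,500

Open ascending-bid auction: the price rises until one bidder remains; the winner pays the price at which the last rival dropped out.
Sorting limits: 48,500 (K) > 26,500 (G) > 25,500 (F) > 21,000 (M) > 19,500 (I) > 17,500 (H) > …
Bidding ends when G exits at $26,500; K takes it.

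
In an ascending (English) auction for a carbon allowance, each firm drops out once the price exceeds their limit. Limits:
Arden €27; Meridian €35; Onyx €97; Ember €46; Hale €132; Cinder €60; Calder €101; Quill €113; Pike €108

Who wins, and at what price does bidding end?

Open ascending-bid auction: the price rises until one bidder remains; the winner pays the price at which the last rival dropped out.
Limits in order: 132 (Hale) > 113 (Quill) > 108 (Pike) > 101 (Calder) > 97 (Onyx) > 60 (Cinder) > …
Quill is the last rival to drop out, at €113; Hale remains and wins at that price.

Hale wins at €113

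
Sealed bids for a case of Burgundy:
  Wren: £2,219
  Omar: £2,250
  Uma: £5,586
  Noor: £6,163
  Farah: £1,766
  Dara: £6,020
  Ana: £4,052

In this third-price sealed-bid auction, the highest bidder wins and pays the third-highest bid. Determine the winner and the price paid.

Sorting bids: 6,163 (Noor) > 6,020 (Dara) > 5,586 (Uma) > 4,052 (Ana) > 2,250 (Omar) > 2,219 (Wren) > …
Noor wins; payment is bid #3 in the ranking = £5,586.

Noor pays £5,586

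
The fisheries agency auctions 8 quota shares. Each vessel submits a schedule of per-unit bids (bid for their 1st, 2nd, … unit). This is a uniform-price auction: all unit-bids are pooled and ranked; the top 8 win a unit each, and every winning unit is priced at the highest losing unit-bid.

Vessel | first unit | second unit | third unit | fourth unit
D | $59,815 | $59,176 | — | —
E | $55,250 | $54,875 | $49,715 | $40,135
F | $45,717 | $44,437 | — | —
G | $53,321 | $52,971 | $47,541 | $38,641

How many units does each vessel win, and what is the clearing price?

Pooled unit-bids ranked (top 8): 59,815 (D-1), 59,176 (D-2), 55,250 (E-1), 54,875 (E-2), 53,321 (G-1), 52,971 (G-2), 49,715 (E-3), 47,541 (G-3)
Highest rejected unit-bid = $45,717.
Allocation: D 2, E 3, G 3.

D 2, E 3, G 3; clearing price $45,717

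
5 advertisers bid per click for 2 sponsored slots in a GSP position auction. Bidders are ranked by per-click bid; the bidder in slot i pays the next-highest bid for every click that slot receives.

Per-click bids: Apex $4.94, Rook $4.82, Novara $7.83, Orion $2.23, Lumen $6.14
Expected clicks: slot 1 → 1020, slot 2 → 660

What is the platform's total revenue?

Sorting advertisers: $7.83 (Novara) > $6.14 (Lumen) > $4.94 (Apex) > …
Slot 1: Novara pays $6.14 × 1020 = $6262.80
Slot 2: Lumen pays $4.94 × 660 = $3260.40
Total = $9523.20

Total revenue: $9523.20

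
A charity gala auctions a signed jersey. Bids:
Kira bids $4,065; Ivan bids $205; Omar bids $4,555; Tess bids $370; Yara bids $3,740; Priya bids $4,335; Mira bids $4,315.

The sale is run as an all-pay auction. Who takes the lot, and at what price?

Omar pays $4,555

Bids ranked: 4,555 (Omar) > 4,335 (Priya) > 4,315 (Mira) > 4,065 (Kira) > 3,740 (Yara) > 370 (Tess) > …
Omar is highest and takes the item; every bidder forfeits their bid.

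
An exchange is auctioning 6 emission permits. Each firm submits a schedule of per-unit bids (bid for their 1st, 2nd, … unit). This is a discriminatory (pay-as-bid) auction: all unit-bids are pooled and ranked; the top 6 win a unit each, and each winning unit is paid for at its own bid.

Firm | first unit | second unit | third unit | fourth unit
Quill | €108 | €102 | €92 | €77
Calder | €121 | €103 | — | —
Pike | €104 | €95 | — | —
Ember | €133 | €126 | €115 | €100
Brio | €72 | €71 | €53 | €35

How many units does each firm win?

All unit-bids, highest first — top 6: 133 (Ember-1), 126 (Ember-2), 121 (Calder-1), 115 (Ember-3), 108 (Quill-1), 104 (Pike-1)
Next rejected bid: €103 (not a price — pay-as-bid).
Allocation: Calder 1, Ember 3, Pike 1, Quill 1.

Calder 1, Ember 3, Pike 1, Quill 1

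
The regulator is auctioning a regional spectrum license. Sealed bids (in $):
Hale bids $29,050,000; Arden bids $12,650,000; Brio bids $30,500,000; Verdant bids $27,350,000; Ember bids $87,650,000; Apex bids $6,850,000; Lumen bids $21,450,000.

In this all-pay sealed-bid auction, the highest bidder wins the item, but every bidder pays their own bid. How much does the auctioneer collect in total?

Bids in order: 87,650,000 (Ember) > 30,500,000 (Brio) > 29,050,000 (Hale) > 27,350,000 (Verdant) > 21,450,000 (Lumen) > 12,650,000 (Arden) > …
Ember wins with the top bid; all bids are sunk regardless.
Every bidder forfeits their bid regardless of winning.
Revenue = 29,050,000 + 12,650,000 + 30,500,000 + 27,350,000 + 87,650,000 + 6,850,000 + 21,450,000 = $215,500,000.

Total revenue: $215,500,000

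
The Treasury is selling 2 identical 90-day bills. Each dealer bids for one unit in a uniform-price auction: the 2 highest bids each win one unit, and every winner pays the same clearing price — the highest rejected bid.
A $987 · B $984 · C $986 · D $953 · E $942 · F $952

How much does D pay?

Bids ranked high→low: 987 (A), 986 (C), 984 (B), 953 (D), …
Winners (2 units): A, C.
Highest unsuccessful bid: $984 → clearing price.
D does not win → pays $0.

D pays $0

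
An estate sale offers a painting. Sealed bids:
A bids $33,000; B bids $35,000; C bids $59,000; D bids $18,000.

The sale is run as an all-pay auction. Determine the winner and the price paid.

C pays $59,000

Bids in order: 59,000 (C) > 35,000 (B) > 33,000 (A) > 18,000 (D)
C wins with the top bid; all bids are sunk regardless.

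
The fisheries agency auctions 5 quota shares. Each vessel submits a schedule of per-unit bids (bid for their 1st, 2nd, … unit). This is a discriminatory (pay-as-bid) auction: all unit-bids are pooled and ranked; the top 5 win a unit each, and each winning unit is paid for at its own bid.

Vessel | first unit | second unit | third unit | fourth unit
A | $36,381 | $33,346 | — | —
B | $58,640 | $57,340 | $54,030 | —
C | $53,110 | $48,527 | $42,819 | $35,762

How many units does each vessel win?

All unit-bids, highest first — top 5: 58,640 (B-1), 57,340 (B-2), 54,030 (B-3), 53,110 (C-1), 48,527 (C-2)
Next rejected bid: $42,819 (not a price — pay-as-bid).
Allocation: B 3, C 2.

B 3, C 2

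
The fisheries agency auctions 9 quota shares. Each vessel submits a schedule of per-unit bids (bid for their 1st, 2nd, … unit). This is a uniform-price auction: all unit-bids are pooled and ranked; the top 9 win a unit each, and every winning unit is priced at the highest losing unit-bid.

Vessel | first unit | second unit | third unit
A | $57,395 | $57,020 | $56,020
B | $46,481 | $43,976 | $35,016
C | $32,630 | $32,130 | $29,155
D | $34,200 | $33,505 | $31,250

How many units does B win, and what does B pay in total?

Pooled unit-bids ranked (top 9): 57,395 (A-1), 57,020 (A-2), 56,020 (A-3), 46,481 (B-1), 43,976 (B-2), 35,016 (B-3), 34,200 (D-1), 33,505 (D-2), 32,630 (C-1)
The (k+1)-th unit-bid is $32,130.
B wins 3 unit(s) at $32,130 each.

B: 3 units, pays $96,390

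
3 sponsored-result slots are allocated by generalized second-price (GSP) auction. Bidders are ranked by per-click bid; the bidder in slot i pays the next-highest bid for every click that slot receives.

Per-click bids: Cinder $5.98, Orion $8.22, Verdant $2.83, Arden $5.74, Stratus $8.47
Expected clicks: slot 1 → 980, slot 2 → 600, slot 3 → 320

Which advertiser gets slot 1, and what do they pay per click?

Stratus; $8.22 per click

Sorting advertisers: $8.47 (Stratus) > $8.22 (Orion) > $5.98 (Cinder) > $5.74 (Arden) > …
Slot 1 goes to the first-ranked bidder, Stratus, who pays the next bid down: $8.22/click.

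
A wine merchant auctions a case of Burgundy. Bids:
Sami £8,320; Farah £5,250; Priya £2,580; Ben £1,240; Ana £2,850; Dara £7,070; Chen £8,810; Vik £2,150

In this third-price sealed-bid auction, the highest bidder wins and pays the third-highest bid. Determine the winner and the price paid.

Chen pays £7,070

Bids in order: 8,810 (Chen) > 8,320 (Sami) > 7,070 (Dara) > 5,250 (Farah) > 2,850 (Ana) > 2,580 (Priya) > …
Chen is highest; pays the third-highest bid, £7,070.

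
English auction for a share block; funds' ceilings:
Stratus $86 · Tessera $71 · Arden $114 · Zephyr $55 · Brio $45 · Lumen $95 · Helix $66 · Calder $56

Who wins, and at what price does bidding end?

Limits in order: 114 (Arden) > 95 (Lumen) > 86 (Stratus) > 71 (Tessera) > 66 (Helix) > 56 (Calder) > …
Bidding ends when Lumen exits at $95; Arden takes it.

Arden wins at $95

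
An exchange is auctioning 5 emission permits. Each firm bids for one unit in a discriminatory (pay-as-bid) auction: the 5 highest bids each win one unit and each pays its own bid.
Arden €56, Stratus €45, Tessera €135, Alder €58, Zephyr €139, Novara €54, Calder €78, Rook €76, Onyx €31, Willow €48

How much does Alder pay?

Bids ranked high→low: 139 (Zephyr), 135 (Tessera), 78 (Calder), 76 (Rook), 58 (Alder), 56 (Arden), 54 (Novara), …
Top 5: Zephyr, Tessera, Calder, Rook, Alder.
Alder wins → own bid €58.

Alder pays €58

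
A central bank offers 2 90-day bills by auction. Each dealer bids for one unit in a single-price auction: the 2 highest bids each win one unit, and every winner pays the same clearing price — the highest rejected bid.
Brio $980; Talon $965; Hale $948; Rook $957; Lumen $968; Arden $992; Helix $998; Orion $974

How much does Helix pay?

Helix pays $980

Bids ranked high→low: 998 (Helix), 992 (Arden), 980 (Brio), 974 (Orion), …
Top 2: Helix, Arden.
Highest unsuccessful bid: $980 → clearing price.
Helix wins → pays $980.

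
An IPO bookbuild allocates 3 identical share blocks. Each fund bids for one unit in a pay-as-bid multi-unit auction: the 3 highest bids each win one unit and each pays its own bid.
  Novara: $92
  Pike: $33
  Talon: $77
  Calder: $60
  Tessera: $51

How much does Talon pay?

Talon pays $77

Ordering the bids: 92 (Novara), 77 (Talon), 60 (Calder), 51 (Tessera), 33 (Pike)
Winners (3 units): Novara, Talon, Calder.
Talon wins → own bid $77.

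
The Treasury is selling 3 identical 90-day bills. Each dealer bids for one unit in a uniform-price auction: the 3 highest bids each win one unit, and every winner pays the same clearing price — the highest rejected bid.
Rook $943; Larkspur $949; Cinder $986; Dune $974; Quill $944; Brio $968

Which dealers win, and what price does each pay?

Cinder, Dune, Brio; each pays $949

Ordering the bids: 986 (Cinder), 974 (Dune), 968 (Brio), 949 (Larkspur), 944 (Quill), …
The 3 highest are Cinder, Dune, Brio.
Highest unsuccessful bid: $949 → clearing price.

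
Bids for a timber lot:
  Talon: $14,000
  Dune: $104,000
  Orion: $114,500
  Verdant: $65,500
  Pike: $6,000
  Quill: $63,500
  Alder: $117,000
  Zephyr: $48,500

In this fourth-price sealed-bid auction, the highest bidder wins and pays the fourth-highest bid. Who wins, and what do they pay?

Alder pays $65,500

Bids in order: 117,000 (Alder) > 114,500 (Orion) > 104,000 (Dune) > 65,500 (Verdant) > 63,500 (Quill) > 48,500 (Zephyr) > …
Alder wins; payment is bid #4 in the ranking = $65,500.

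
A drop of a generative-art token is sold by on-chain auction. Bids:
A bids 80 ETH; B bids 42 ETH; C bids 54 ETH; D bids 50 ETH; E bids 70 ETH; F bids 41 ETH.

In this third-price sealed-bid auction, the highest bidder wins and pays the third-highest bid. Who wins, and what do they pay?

A pays 54 ETH

Bids in order: 80 (A) > 70 (E) > 54 (C) > 50 (D) > 42 (B) > 41 (F)
A wins; payment is bid #3 in the ranking = 54 ETH.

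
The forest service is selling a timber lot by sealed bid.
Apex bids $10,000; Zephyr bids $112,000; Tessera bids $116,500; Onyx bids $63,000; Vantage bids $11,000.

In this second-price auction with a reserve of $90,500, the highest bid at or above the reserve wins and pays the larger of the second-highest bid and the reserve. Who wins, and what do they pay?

Sorting bids: 116,500 (Tessera) > 112,000 (Zephyr) > 63,000 (Onyx) > 11,000 (Vantage) > 10,000 (Apex)
Tessera has the top bid at or above the reserve ($116,500).
Second-highest bid $112,000 exceeds the reserve $90,500 → payment $112,000.

Tessera pays $112,000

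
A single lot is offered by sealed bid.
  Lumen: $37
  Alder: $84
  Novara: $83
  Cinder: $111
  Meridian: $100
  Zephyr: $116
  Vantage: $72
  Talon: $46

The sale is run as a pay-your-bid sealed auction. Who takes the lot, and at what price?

Sorting bids: 116 (Zephyr) > 111 (Cinder) > 100 (Meridian) > 84 (Alder) > 83 (Novara) > 72 (Vantage) > …
First-price: Zephyr pays what they bid, $116.

Zephyr pays $116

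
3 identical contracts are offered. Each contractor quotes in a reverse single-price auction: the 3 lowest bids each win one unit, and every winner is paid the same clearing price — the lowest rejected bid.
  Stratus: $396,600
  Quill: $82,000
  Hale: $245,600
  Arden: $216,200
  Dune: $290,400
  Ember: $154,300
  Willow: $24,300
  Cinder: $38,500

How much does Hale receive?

Sorting: 24,300 (Willow), 38,500 (Cinder), 82,000 (Quill), 154,300 (Ember), 216,200 (Arden), …
Lowest 3: Willow, Cinder, Quill.
Clearing price = lowest rejected bid = $154,300.
Hale does not win → is paid $0.

Hale is paid $0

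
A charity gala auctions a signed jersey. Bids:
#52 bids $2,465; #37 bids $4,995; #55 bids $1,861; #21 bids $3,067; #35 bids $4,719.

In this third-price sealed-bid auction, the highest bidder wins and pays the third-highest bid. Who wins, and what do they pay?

Sorting bids: 4,995 (#37) > 4,719 (#35) > 3,067 (#21) > 2,465 (#52) > 1,861 (#55)
#37 wins; payment is bid #3 in the ranking = $3,067.

#37 pays $3,067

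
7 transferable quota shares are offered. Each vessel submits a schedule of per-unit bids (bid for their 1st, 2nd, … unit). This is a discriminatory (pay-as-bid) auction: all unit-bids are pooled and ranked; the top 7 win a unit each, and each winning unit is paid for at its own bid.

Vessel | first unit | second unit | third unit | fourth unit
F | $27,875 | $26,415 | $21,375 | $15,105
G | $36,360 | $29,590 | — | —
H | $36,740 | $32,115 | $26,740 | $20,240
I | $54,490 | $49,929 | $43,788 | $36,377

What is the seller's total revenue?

Total revenue: $289,799

Pooled unit-bids ranked (top 7): 54,490 (I-1), 49,929 (I-2), 43,788 (I-3), 36,740 (H-1), 36,377 (I-4), 36,360 (G-1), 32,115 (H-2)
Next rejected bid: $29,590 (not a price — pay-as-bid).
Each winning unit pays its own bid.
Revenue = 54,490 + 49,929 + 43,788 + 36,740 + 36,377 + 36,360 + 32,115 = $289,799.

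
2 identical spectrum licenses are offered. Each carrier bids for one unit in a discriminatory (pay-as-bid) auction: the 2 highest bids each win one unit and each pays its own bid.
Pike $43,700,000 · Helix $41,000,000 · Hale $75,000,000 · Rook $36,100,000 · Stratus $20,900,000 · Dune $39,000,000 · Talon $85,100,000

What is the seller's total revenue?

Bids ranked high→low: 85,100,000 (Talon), 75,000,000 (Hale), 43,700,000 (Pike), 41,000,000 (Helix), …
Top 2: Talon, Hale.
Total revenue = 85,100,000 + 75,000,000 = $160,100,000.

Total revenue: $160,100,000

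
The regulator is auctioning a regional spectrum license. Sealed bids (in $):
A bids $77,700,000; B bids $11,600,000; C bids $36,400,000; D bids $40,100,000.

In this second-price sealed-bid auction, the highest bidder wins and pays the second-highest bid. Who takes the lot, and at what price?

Second-price sealed-bid auction: the highest bidder wins and pays the second-highest bid.
Sorting bids: 77,700,000 (A) > 40,100,000 (D) > 36,400,000 (C) > 11,600,000 (B)
A is highest; pays the second-highest bid, $40,100,000.

A pays $40,100,000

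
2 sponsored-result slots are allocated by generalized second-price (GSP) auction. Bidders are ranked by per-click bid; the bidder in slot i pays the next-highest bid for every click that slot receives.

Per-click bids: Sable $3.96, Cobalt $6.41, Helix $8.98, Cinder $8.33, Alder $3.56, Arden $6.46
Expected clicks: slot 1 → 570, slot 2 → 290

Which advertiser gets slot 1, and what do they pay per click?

Ranked by bid: $8.98 (Helix) > $8.33 (Cinder) > $6.46 (Arden) > …
Slot 1 goes to the first-ranked bidder, Helix, who pays the next bid down: $8.33/click.

Helix; $8.33 per click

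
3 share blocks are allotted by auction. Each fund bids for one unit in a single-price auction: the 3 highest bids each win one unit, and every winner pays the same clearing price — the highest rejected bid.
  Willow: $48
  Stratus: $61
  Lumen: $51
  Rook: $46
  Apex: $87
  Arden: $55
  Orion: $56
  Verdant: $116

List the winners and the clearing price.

Verdant, Apex, Stratus; each pays $56

Ordering the bids: 116 (Verdant), 87 (Apex), 61 (Stratus), 56 (Orion), 55 (Arden), …
Top 3: Verdant, Apex, Stratus.
First losing bid is Orion's $56, which sets the uniform price.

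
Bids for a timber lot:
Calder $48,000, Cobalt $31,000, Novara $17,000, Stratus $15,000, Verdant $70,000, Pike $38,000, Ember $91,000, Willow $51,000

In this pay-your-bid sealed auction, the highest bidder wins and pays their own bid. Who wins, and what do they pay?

Rule: the highest bidder wins and pays their own bid.
Bids ranked: 91,000 (Ember) > 70,000 (Verdant) > 51,000 (Willow) > 48,000 (Calder) > 38,000 (Pike) > 31,000 (Cobalt) > …
Ember has the highest bid and pays exactly that: $91,000.

Ember pays $91,000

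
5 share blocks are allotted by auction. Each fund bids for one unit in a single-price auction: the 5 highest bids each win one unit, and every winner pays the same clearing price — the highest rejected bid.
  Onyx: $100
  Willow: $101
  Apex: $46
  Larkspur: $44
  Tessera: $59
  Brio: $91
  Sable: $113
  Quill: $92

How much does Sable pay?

Sable pays $59

Ordering the bids: 113 (Sable), 101 (Willow), 100 (Onyx), 92 (Quill), 91 (Brio), 59 (Tessera), 46 (Apex), …
The 5 highest are Sable, Willow, Onyx, Quill, Brio.
Highest unsuccessful bid: $59 → clearing price.
Sable wins → pays $59.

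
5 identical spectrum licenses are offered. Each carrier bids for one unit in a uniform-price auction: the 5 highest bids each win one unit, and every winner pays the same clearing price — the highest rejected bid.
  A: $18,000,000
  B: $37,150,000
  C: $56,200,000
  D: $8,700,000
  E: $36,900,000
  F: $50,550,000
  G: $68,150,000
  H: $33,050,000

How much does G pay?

Ordering the bids: 68,150,000 (G), 56,200,000 (C), 50,550,000 (F), 37,150,000 (B), 36,900,000 (E), 33,050,000 (H), 18,000,000 (A), …
Top 5: G, C, F, B, E.
First losing bid is H's $33,050,000, which sets the uniform price.
G wins → pays $33,050,000.

G pays $33,050,000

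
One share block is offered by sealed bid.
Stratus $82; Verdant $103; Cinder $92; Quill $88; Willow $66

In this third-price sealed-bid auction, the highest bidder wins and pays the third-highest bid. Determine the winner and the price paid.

Verdant pays $88

Sorting bids: 103 (Verdant) > 92 (Cinder) > 88 (Quill) > 82 (Stratus) > 66 (Willow)
Verdant wins; payment is bid #3 in the ranking = $88.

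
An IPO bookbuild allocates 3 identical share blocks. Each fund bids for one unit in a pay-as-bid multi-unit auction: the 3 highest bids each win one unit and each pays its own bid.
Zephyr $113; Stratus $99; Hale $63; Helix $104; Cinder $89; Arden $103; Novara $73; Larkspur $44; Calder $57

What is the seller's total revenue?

Total revenue: $320

Bids ranked high→low: 113 (Zephyr), 104 (Helix), 103 (Arden), 99 (Stratus), 89 (Cinder), …
Top 3: Zephyr, Helix, Arden.
Total revenue = 113 + 104 + 103 = $320.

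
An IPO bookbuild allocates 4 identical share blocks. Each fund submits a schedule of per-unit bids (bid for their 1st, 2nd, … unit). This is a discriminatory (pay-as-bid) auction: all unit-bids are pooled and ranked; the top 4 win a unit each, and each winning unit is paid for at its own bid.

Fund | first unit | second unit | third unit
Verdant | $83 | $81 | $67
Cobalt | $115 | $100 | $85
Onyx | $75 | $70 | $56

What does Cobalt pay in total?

Cobalt pays $300

Pooled unit-bids ranked (top 4): 115 (Cobalt-1), 100 (Cobalt-2), 85 (Cobalt-3), 83 (Verdant-1)
Next rejected bid: $81 (not a price — pay-as-bid).
Cobalt's winning unit-bids: 115 + 100 + 85 = $300.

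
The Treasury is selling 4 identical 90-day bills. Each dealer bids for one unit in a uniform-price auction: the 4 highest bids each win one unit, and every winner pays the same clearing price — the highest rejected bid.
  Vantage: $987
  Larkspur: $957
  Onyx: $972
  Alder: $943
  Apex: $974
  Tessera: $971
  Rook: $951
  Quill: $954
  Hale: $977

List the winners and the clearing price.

Vantage, Hale, Apex, Onyx; each pays $971

Ordering the bids: 987 (Vantage), 977 (Hale), 974 (Apex), 972 (Onyx), 971 (Tessera), 957 (Larkspur), …
Winners (4 units): Vantage, Hale, Apex, Onyx.
Highest unsuccessful bid: $971 → clearing price.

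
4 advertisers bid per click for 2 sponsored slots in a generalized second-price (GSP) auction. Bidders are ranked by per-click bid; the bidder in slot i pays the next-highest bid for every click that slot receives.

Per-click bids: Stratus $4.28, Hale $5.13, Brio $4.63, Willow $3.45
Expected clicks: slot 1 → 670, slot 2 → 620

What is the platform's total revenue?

Sorting advertisers: $5.13 (Hale) > $4.63 (Brio) > $4.28 (Stratus) > …
Slot 1: Hale pays $4.63 × 670 = $3102.10
Slot 2: Brio pays $4.28 × 620 = $2653.60
Total = $5755.70

Total revenue: $5755.70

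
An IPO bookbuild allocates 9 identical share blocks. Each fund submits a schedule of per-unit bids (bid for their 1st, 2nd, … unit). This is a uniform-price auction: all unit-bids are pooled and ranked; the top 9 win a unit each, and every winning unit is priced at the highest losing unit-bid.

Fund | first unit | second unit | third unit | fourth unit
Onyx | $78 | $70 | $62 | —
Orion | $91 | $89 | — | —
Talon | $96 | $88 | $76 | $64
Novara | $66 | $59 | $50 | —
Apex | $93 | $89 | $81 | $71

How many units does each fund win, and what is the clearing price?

Merging the schedules and taking the best 9: 96 (Talon-1), 93 (Apex-1), 91 (Orion-1), 89 (Orion-2), 89 (Apex-2), 88 (Talon-2), 81 (Apex-3), 78 (Onyx-1), 76 (Talon-3)
First bid not allocated: $71.
Allocation: Apex 3, Onyx 1, Orion 2, Talon 3.

Apex 3, Onyx 1, Orion 2, Talon 3; clearing price $71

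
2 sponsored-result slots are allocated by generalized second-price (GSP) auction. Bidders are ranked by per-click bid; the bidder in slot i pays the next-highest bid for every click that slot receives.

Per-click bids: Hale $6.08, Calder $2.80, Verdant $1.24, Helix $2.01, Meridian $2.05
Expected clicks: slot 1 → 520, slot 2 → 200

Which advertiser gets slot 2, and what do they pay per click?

Calder; $2.05 per click

Sorting advertisers: $6.08 (Hale) > $2.80 (Calder) > $2.05 (Meridian) > …
Slot 2 goes to the second-ranked bidder, Calder, who pays the next bid down: $2.05/click.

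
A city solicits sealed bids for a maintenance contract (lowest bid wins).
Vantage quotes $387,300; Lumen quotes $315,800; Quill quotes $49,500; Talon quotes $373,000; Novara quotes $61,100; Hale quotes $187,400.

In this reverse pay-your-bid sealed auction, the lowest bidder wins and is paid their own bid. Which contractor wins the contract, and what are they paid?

Bids in order: 49,500 (Quill) < 61,100 (Novara) < 187,400 (Hale) < 315,800 (Lumen) < 373,000 (Talon) < 387,300 (Vantage)
Quill is lowest → is paid own bid, $49,500.

Quill is paid $49,500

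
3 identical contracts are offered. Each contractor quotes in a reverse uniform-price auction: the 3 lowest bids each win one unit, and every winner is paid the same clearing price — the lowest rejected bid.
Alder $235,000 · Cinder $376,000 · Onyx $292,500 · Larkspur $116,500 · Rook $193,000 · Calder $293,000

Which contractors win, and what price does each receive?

Sorting: 116,500 (Larkspur), 193,000 (Rook), 235,000 (Alder), 292,500 (Onyx), 293,000 (Calder), …
The 3 lowest are Larkspur, Rook, Alder.
Lowest unsuccessful bid: $292,500 → clearing price.

Larkspur, Rook, Alder; each is paid $292,500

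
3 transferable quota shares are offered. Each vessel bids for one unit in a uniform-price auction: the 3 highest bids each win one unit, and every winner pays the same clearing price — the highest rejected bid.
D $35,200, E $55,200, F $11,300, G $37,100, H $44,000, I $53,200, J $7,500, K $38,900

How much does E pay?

E pays $38,900

Bids ranked high→low: 55,200 (E), 53,200 (I), 44,000 (H), 38,900 (K), 37,100 (G), …
Top 3: E, I, H.
Clearing price = highest rejected bid = $38,900.
E wins → pays $38,900.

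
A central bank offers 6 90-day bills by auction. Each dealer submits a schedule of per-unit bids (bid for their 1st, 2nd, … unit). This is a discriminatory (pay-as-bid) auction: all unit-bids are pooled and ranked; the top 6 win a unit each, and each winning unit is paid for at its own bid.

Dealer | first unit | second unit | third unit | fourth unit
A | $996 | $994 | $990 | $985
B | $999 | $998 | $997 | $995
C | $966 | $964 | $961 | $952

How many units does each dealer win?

A 2, B 4

Merging the schedules and taking the best 6: 999 (B-1), 998 (B-2), 997 (B-3), 996 (A-1), 995 (B-4), 994 (A-2)
Next rejected bid: $990 (not a price — pay-as-bid).
Allocation: A 2, B 4.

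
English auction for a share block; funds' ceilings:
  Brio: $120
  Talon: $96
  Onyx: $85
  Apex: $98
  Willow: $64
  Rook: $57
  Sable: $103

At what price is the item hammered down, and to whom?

Rule: the price rises until one bidder remains; the winner pays the price at which the last rival dropped out.
Limits in order: 120 (Brio) > 103 (Sable) > 98 (Apex) > 96 (Talon) > 85 (Onyx) > 64 (Willow) > …
Once the price passes $103, only Brio is left; the hammer falls at Sable's limit of $103.

Brio wins at $103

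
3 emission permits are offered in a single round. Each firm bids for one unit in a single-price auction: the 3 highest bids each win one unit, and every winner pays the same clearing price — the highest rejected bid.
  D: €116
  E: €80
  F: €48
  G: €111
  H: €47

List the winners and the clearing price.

D, G, E; each pays €48

Ordering the bids: 116 (D), 111 (G), 80 (E), 48 (F), 47 (H)
Top 3: D, G, E.
First losing bid is F's €48, which sets the uniform price.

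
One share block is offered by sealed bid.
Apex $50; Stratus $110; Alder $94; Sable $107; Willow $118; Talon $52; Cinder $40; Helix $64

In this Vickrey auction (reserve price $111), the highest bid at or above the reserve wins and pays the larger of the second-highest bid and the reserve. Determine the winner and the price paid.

Willow pays $111

Bids ranked: 118 (Willow) > 110 (Stratus) > 107 (Sable) > 94 (Alder) > 64 (Helix) > 52 (Talon) > …
Willow has the top bid at or above the reserve ($118).
max(second-highest $110, reserve $111) = $111.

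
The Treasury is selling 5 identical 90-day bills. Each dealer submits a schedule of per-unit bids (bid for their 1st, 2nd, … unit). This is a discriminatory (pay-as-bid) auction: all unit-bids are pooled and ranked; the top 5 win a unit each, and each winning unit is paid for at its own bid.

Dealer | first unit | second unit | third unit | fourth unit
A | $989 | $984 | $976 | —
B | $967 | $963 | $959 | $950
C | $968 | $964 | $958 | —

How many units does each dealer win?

Pooled unit-bids ranked (top 5): 989 (A-1), 984 (A-2), 976 (A-3), 968 (C-1), 967 (B-1)
Next rejected bid: $964 (not a price — pay-as-bid).
Allocation: A 3, B 1, C 1.

A 3, B 1, C 1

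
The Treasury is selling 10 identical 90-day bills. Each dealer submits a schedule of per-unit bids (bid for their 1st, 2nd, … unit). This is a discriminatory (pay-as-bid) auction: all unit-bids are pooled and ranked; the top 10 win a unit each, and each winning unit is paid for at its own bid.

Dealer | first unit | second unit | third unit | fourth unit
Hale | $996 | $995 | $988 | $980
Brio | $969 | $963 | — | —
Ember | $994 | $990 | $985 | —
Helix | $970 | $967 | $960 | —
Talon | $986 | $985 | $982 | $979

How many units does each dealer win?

Pooled unit-bids ranked (top 10): 996 (Hale-1), 995 (Hale-2), 994 (Ember-1), 990 (Ember-2), 988 (Hale-3), 986 (Talon-1), 985 (Ember-3), 985 (Talon-2), 982 (Talon-3), 980 (Hale-4)
Next rejected bid: $979 (not a price — pay-as-bid).
Allocation: Ember 3, Hale 4, Talon 3.

Ember 3, Hale 4, Talon 3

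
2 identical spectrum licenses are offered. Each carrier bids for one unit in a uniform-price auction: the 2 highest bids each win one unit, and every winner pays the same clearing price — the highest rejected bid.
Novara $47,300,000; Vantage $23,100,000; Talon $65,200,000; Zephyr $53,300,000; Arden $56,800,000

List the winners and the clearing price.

Ordering the bids: 65,200,000 (Talon), 56,800,000 (Arden), 53,300,000 (Zephyr), 47,300,000 (Novara), …
The 2 highest are Talon, Arden.
Clearing price = highest rejected bid = $53,300,000.

Talon, Arden; each pays $53,300,000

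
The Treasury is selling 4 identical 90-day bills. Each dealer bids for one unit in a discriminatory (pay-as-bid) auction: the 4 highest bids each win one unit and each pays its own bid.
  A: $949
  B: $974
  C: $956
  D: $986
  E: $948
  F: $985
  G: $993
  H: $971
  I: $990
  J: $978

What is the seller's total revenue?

Total revenue: $3,954

Bids ranked high→low: 993 (G), 990 (I), 986 (D), 985 (F), 978 (J), 974 (B), …
Winners (4 units): G, I, D, F.
Total revenue = 993 + 990 + 986 + 985 = $3,954.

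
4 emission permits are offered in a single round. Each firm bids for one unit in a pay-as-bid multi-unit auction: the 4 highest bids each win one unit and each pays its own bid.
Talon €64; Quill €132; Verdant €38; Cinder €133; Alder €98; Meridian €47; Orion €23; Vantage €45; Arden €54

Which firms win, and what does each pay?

Sorting: 133 (Cinder), 132 (Quill), 98 (Alder), 64 (Talon), 54 (Arden), 47 (Meridian), …
Top 4: Cinder, Quill, Alder, Talon.
Each winner pays its own bid: Cinder €133, Quill €132, Alder €98, Talon €64.

Cinder €133, Quill €132, Alder €98, Talon €64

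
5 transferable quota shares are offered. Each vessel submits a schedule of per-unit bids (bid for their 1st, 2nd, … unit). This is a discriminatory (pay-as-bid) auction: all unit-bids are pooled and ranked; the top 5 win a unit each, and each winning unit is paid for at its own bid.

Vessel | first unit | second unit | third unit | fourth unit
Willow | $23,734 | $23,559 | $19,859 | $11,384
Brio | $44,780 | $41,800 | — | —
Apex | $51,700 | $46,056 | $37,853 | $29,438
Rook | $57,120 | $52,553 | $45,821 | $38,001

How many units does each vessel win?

Merging the schedules and taking the best 5: 57,120 (Rook-1), 52,553 (Rook-2), 51,700 (Apex-1), 46,056 (Apex-2), 45,821 (Rook-3)
Next rejected bid: $44,780 (not a price — pay-as-bid).
Allocation: Apex 2, Rook 3.

Apex 2, Rook 3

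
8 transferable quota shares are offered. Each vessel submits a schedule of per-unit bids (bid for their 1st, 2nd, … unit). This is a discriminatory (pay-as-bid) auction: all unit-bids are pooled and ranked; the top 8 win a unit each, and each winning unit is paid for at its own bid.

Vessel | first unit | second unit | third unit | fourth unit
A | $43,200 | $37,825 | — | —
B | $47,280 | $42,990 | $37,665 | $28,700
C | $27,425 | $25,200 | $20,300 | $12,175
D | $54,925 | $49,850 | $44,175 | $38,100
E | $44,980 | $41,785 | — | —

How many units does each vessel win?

All unit-bids, highest first — top 8: 54,925 (D-1), 49,850 (D-2), 47,280 (B-1), 44,980 (E-1), 44,175 (D-3), 43,200 (A-1), 42,990 (B-2), 41,785 (E-2)
Next rejected bid: $38,100 (not a price — pay-as-bid).
Allocation: A 1, B 2, D 3, E 2.

A 1, B 2, D 3, E 2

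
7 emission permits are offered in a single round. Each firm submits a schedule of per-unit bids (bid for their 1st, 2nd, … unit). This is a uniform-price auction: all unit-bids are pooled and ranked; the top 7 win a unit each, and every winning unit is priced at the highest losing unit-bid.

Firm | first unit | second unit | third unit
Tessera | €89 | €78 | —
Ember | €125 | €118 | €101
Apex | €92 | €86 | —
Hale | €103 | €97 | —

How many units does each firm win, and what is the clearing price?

Apex 1, Ember 3, Hale 2, Tessera 1; clearing price €86

All unit-bids, highest first — top 7: 125 (Ember-1), 118 (Ember-2), 103 (Hale-1), 101 (Ember-3), 97 (Hale-2), 92 (Apex-1), 89 (Tessera-1)
Highest rejected unit-bid = €86.
Allocation: Apex 1, Ember 3, Hale 2, Tessera 1.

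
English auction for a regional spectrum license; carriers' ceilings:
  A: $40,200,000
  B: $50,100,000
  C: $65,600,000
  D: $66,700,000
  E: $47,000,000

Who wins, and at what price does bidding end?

Limits ranked: 66,700,000 (D) > 65,600,000 (C) > 50,100,000 (B) > 47,000,000 (E) > 40,200,000 (A)
Once the price passes $65,600,000, only D is left; the hammer falls at C's limit of $65,600,000.

D wins at $65,600,000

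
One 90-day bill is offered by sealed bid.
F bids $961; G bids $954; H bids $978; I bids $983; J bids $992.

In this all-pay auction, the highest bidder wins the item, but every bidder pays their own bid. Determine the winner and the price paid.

Sorting bids: 992 (J) > 983 (I) > 978 (H) > 961 (F) > 954 (G)
J wins with the top bid; all bids are sunk regardless.

J pays $992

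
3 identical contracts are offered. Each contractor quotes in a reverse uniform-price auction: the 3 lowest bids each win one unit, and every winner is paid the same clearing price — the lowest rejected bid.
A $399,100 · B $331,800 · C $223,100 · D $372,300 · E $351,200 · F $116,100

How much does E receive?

Sorting: 116,100 (F), 223,100 (C), 331,800 (B), 351,200 (E), 372,300 (D), …
Lowest 3: F, C, B.
Lowest unsuccessful bid: $351,200 → clearing price.
E does not win → is paid $0.

E is paid $0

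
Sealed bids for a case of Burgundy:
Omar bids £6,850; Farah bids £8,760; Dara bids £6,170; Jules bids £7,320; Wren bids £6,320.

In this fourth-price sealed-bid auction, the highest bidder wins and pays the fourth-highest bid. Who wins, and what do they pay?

Farah pays £6,320

Rule: the highest bidder wins and pays the fourth-highest bid.
Sorting bids: 8,760 (Farah) > 7,320 (Jules) > 6,850 (Omar) > 6,320 (Wren) > 6,170 (Dara)
Farah wins; payment is bid #4 in the ranking = £6,320.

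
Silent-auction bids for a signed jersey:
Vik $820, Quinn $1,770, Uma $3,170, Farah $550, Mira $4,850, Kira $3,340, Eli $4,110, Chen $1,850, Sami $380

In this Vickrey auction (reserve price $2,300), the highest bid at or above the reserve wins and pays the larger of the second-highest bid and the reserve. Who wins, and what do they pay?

Bids in order: 4,850 (Mira) > 4,110 (Eli) > 3,340 (Kira) > 3,170 (Uma) > 1,850 (Chen) > 1,770 (Quinn) > …
Mira has the top bid at or above the reserve ($4,850).
Second-highest bid $4,110 exceeds the reserve $2,300 → payment $4,110.

Mira pays $4,110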